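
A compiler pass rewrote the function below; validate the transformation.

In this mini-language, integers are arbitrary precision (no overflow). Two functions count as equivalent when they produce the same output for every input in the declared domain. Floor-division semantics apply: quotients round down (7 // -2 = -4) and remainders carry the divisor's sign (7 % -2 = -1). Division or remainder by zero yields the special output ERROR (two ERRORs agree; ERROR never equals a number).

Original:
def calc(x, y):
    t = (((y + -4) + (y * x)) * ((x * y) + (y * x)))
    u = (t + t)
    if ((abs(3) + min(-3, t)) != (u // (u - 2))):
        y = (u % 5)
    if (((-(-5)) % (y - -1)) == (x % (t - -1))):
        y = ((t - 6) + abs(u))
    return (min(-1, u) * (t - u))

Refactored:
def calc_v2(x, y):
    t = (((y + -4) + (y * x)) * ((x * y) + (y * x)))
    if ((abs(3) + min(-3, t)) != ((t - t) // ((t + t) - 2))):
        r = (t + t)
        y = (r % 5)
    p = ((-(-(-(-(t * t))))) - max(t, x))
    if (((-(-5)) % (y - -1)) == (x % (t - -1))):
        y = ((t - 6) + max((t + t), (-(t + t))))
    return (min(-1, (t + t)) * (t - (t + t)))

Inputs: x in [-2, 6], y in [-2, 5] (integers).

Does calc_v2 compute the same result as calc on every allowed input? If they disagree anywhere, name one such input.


These are not equivalent — on x=1, y=-1 the outputs split (12 vs ERROR).
calc: t=12, then u=24, then ((abs(3) + min(-3, t)) != (u // (u - 2))) is true, then y=4, then (((-(-5)) % (y - -1)) == (x % (t - -1))) is false, then returns 12
calc_v2: t=12, then ((abs(3) + min(-3, t)) != ((t - t) // ((t + t) - 2))) is false, then p=132, then a zero divisor aborts: ERROR
verdict: not equivalent; witness: x=1, y=-1


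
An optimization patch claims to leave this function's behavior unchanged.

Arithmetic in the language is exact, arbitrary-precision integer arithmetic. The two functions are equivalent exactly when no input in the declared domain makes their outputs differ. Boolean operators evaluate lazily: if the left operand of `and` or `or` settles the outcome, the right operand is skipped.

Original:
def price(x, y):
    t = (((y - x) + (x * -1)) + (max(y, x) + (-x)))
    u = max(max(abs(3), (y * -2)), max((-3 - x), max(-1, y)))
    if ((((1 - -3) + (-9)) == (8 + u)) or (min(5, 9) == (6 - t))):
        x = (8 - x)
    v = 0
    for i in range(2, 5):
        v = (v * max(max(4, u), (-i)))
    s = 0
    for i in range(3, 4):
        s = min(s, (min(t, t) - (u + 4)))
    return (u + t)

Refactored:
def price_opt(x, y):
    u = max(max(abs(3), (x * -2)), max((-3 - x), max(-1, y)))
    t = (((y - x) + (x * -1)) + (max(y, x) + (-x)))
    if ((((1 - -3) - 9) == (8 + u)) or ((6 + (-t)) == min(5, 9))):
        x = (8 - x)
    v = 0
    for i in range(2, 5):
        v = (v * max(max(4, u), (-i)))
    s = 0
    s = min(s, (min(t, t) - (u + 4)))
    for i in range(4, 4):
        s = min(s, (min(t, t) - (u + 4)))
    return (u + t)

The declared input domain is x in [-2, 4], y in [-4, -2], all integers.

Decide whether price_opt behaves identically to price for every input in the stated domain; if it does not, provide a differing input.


x=-2, y=-4 yields 8 from price but 4 from price_opt.
verdict: not equivalent; witness: x=-2, y=-4


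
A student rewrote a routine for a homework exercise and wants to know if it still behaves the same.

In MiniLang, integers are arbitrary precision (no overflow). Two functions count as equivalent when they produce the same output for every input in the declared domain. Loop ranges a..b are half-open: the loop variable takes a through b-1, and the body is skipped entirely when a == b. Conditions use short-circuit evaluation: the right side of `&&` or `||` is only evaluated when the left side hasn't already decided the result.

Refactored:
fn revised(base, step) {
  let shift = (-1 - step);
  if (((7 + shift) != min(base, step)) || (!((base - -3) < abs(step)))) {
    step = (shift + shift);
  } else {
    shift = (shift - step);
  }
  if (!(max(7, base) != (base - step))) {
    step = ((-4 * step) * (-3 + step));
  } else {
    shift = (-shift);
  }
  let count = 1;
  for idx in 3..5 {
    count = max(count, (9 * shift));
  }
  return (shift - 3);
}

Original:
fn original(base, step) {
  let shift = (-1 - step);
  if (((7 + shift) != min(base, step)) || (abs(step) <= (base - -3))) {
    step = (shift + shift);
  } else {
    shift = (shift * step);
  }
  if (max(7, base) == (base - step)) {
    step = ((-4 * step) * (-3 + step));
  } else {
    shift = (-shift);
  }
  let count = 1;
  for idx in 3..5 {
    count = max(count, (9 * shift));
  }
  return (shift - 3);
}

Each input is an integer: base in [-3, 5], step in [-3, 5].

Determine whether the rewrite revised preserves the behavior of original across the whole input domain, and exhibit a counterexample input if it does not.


Try base=1, step=5.
original: shift = -6; (((7 + shift) != min(base, step)) || (abs(step) <= (base - -3))) -> false; shift = -30; (max(7, base) == (base - step)) -> false; shift = 30; count = 1; [idx=3]; count = 270; [idx=4]; count = 270; return 27
revised: shift = -6; (((7 + shift) != min(base, step)) || (!((base - -3) < abs(step)))) -> false; shift = -11; (!(max(7, base) != (base - step))) -> false; shift = 11; count = 1; [idx=3]; count = 99; [idx=4]; count = 99; return 8
27 != 8, so the rewrite changes behavior.
verdict: not equivalent; witness: base=1, step=5


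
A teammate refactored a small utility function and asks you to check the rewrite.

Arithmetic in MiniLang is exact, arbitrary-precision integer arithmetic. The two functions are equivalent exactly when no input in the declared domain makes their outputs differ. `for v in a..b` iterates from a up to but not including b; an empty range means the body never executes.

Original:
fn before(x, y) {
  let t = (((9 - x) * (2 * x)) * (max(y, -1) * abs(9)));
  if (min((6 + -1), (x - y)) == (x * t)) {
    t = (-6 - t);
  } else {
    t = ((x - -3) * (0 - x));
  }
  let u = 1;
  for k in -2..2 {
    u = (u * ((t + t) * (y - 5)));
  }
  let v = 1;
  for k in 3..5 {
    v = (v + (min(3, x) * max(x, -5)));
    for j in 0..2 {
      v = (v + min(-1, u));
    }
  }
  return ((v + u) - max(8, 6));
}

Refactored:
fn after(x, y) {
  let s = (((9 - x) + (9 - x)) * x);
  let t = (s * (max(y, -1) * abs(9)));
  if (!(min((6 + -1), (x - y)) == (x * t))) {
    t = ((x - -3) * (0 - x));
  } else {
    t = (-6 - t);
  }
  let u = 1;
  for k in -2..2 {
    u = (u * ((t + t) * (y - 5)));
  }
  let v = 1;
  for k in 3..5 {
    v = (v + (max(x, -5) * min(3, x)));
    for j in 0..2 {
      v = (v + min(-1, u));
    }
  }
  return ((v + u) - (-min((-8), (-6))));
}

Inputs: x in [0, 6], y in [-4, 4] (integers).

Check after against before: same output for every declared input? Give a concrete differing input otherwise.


The two versions differ — the changes include min/max/abs usage differs; boolean connective usage differs; constant usage differs; local variable names differ; arithmetic usage differs; statement counts differ.
One worked example (x=5, y=-2) — before: t := -360 | (min((6 + -1), (x - y)) == (x * t)): false | t := -40 | u := 1 | iter k=-2: | u := 560 | iter k=-1: | u := 313600 | iter k=0: | u := 175616000 | iter k=1: | u := 98344960000 | v := 1 | iter k=3: | v := 16 | iter j=0: | v := 15 | iter j=1: | v := 14 | iter k=4: | v := 29 | iter j=0: | v := 28 | iter j=1: | v := 27 | result 98344960019; after: s := 40 | t := -360 | (!(min((6 + -1), (x - y)) == (x * t))): true | t := -40 | u := 1 | iter k=-2: | u := 560 | iter k=-1: | u := 313600 | iter k=0: | u := 175616000 | iter k=1: | u := 98344960000 | v := 1 | iter k=3: | v := 16 | iter j=0: | v := 15 | iter j=1: | v := 14 | iter k=4: | v := 29 | iter j=0: | v := 28 | iter j=1: | v := 27 | result 98344960019; agreement on 98344960019.
Across all 63 domain points the two functions coincide.
verdict: equivalent


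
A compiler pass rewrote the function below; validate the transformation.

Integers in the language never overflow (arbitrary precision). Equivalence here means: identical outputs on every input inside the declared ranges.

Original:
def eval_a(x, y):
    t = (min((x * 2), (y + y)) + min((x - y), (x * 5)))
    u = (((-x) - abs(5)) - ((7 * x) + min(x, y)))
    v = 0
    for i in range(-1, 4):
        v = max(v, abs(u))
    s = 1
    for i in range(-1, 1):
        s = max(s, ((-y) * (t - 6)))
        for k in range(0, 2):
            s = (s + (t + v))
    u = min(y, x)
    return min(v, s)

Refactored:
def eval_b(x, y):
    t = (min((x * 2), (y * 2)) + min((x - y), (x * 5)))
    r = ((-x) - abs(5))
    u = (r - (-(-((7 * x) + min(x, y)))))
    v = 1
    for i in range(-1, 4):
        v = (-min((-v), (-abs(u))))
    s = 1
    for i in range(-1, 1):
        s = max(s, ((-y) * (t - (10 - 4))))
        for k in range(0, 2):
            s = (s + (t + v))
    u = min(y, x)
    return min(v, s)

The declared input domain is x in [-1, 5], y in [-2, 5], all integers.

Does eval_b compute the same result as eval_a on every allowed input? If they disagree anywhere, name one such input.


Equivalent. The one real change (`0` became `1`) has no effect anywhere in the declared ranges.
Sweeping the whole domain (56 inputs) finds no disagreement.
Tracing x=3, y=3: eval_a: t = 6; u = -32; v = 0; [i=-1]; v = 32; [i=0]; v = 32; [i=1]; v = 32; [i=2]; v = 32; [i=3]; v = 32; s = 1; [i=-1]; s = 1; [k=0]; s = 39; [k=1]; s = 77; [i=0]; s = 77; [k=0]; s = 115; [k=1]; s = 153; u = 3; return 32 | eval_b: t = 6; r = -8; u = -32; v = 1; [i=-1]; v = 32; [i=0]; v = 32; [i=1]; v = 32; [i=2]; v = 32; [i=3]; v = 32; s = 1; [i=-1]; s = 1; [k=0]; s = 39; [k=1]; s = 77; [i=0]; s = 77; [k=0]; s = 115; [k=1]; s = 153; u = 3; return 32 — matching result 32.
verdict: equivalent


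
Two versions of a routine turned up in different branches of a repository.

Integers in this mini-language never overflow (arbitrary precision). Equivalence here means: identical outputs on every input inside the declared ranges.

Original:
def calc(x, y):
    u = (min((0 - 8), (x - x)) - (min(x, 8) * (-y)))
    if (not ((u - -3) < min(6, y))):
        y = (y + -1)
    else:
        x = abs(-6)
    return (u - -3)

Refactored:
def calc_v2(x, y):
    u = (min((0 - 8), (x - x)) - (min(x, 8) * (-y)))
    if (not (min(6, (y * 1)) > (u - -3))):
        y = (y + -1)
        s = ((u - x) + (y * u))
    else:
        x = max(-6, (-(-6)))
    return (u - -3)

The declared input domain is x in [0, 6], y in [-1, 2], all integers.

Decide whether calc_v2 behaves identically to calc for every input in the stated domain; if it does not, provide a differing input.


Changes here: arithmetic usage differs; constant usage differs; comparison usage differs; local variable names differ; min/max/abs usage differs; statement counts differ; the full 28-point sweep finds no disagreement.
verdict: equivalent


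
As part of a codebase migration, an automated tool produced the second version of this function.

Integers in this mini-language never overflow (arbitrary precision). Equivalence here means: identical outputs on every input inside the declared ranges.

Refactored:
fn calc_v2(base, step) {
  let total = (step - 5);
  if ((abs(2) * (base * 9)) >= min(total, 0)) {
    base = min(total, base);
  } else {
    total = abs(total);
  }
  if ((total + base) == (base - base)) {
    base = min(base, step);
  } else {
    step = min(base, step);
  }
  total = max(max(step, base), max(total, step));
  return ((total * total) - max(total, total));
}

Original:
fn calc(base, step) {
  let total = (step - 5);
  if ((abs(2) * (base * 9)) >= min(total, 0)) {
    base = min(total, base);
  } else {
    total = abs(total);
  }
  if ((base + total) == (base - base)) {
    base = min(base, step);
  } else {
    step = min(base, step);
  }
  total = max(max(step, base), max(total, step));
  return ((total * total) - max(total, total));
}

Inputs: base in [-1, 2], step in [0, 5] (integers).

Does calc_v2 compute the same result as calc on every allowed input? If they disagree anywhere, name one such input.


Differences: same computation, different form — yet all 24 inputs agree.
verdict: equivalent


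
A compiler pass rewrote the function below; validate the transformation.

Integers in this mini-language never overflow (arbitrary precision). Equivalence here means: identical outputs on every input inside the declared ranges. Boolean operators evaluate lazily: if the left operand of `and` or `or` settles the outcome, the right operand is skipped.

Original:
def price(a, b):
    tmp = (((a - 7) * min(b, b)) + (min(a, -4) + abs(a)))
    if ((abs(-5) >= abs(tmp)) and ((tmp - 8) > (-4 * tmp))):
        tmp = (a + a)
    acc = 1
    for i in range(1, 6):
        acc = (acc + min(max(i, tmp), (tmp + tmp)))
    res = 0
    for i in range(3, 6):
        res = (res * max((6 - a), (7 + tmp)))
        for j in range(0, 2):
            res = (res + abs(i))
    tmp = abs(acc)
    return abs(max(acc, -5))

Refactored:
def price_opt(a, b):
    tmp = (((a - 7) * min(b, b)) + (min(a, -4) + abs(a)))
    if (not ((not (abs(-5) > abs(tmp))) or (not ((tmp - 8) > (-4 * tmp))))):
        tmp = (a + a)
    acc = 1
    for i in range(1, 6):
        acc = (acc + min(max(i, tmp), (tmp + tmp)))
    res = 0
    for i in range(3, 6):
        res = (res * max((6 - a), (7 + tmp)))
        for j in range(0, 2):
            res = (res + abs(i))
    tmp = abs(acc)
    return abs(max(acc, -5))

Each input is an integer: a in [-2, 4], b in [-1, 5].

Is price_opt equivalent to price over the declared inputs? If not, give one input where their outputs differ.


These are not equivalent — on a=-1, b=-1 the outputs split (5 vs 26).
price: tmp := 5 | ((abs(-5) >= abs(tmp)) and ((tmp - 8) > (-4 * tmp))): true | tmp := -2 | acc := 1 | iter i=1: | acc := -3 | iter i=2: | acc := -7 | iter i=3: | acc := -11 | iter i=4: | acc := -15 | iter i=5: | acc := -19 | res := 0 | iter i=3: | res := 0 | iter j=0: | res := 3 | iter j=1: | res := 6 | iter i=4: | res := 42 | iter j=0: | res := 46 | iter j=1: | res := 50 | iter i=5: | res := 350 | iter j=0: | res := 355 | iter j=1: | res := 360 | tmp := 19 | result 5
price_opt: tmp := 5 | (not ((not (abs(-5) > abs(tmp))) or (not ((tmp - 8) > (-4 * tmp))))): false | acc := 1 | iter i=1: | acc := 6 | iter i=2: | acc := 11 | iter i=3: | acc := 16 | iter i=4: | acc := 21 | iter i=5: | acc := 26 | res := 0 | iter i=3: | res := 0 | iter j=0: | res := 3 | iter j=1: | res := 6 | iter i=4: | res := 72 | iter j=0: | res := 76 | iter j=1: | res := 80 | iter i=5: | res := 960 | iter j=0: | res := 965 | iter j=1: | res := 970 | tmp := 26 | result 26
verdict: not equivalent; witness: a=-1, b=-1


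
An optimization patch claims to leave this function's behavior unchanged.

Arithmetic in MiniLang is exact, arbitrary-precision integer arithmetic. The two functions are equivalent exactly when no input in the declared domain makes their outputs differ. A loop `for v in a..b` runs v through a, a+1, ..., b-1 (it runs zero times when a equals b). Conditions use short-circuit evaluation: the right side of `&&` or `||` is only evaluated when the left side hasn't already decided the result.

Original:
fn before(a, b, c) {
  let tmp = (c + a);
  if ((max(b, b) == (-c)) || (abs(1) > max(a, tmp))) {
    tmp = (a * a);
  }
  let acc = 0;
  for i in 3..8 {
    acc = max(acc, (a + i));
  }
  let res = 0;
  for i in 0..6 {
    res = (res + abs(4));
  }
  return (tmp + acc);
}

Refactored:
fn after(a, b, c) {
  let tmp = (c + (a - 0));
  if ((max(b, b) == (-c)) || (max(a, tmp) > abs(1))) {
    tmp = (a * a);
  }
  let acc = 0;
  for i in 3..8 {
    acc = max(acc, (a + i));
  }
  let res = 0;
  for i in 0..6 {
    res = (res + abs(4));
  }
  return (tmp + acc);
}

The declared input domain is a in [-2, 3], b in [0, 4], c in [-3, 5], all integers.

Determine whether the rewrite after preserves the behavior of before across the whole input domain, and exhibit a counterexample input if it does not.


Try a=-2, b=0, c=-3.
before: tmp becomes -5; next ((max(b, b) == (-c)) || (abs(1) > max(a, tmp))) evaluates to true; next tmp becomes 4; next acc becomes 0; next at i=3:; next acc becomes 1; next at i=4:; next acc becomes 2; next at i=5:; next acc becomes 3; next at i=6:; next acc becomes 4; next at i=7:; next acc becomes 5; next res becomes 0; next at i=0:; next res becomes 4; next at i=1:; next res becomes 8; next at i=2:; next res becomes 12; next at i=3:; next res becomes 16; next at i=4:; next res becomes 20; next at i=5:; next res becomes 24; next final value 9
after: tmp becomes -5; next ((max(b, b) == (-c)) || (max(a, tmp) > abs(1))) evaluates to false; next acc becomes 0; next at i=3:; next acc becomes 1; next at i=4:; next acc becomes 2; next at i=5:; next acc becomes 3; next at i=6:; next acc becomes 4; next at i=7:; next acc becomes 5; next res becomes 0; next at i=0:; next res becomes 4; next at i=1:; next res becomes 8; next at i=2:; next res becomes 12; next at i=3:; next res becomes 16; next at i=4:; next res becomes 20; next at i=5:; next res becomes 24; next final value 0
9 against 0: the behavior changed.
verdict: not equivalent; witness: a=-2, b=0, c=-3


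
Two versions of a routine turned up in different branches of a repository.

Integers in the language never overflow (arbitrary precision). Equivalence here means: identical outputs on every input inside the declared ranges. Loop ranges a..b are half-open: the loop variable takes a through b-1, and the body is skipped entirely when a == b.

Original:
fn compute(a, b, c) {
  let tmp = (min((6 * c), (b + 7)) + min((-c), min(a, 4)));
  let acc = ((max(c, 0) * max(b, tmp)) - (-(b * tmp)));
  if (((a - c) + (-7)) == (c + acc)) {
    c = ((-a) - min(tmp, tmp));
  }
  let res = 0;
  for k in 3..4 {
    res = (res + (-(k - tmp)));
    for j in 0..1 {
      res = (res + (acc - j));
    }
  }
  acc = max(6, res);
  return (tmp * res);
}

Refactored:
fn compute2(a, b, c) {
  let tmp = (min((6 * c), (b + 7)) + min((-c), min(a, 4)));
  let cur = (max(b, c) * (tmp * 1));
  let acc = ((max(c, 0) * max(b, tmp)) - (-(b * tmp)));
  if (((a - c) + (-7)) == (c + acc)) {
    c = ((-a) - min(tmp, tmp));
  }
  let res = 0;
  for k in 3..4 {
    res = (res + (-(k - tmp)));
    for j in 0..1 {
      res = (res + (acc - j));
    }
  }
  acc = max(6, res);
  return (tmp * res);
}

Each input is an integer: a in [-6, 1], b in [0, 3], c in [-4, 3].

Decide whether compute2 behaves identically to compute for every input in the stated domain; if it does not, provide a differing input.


This is a faithful refactor — constant usage differs, and local variable names differ, and min/max/abs usage differs, and arithmetic usage differs, and statement counts differ, but the computed results match everywhere.
Tracing a=-2, b=2, c=-2: compute: tmp := -14 | acc := -28 | (((a - c) + (-7)) == (c + acc)): false | res := 0 | iter k=3: | res := -17 | iter j=0: | res := -45 | acc := 6 | result 630 | compute2: tmp := -14 | cur := -28 | acc := -28 | (((a - c) + (-7)) == (c + acc)): false | res := 0 | iter k=3: | res := -17 | iter j=0: | res := -45 | acc := 6 | result 630 — matching result 630.
Every one of the 256 inputs gives matching results.
verdict: equivalent


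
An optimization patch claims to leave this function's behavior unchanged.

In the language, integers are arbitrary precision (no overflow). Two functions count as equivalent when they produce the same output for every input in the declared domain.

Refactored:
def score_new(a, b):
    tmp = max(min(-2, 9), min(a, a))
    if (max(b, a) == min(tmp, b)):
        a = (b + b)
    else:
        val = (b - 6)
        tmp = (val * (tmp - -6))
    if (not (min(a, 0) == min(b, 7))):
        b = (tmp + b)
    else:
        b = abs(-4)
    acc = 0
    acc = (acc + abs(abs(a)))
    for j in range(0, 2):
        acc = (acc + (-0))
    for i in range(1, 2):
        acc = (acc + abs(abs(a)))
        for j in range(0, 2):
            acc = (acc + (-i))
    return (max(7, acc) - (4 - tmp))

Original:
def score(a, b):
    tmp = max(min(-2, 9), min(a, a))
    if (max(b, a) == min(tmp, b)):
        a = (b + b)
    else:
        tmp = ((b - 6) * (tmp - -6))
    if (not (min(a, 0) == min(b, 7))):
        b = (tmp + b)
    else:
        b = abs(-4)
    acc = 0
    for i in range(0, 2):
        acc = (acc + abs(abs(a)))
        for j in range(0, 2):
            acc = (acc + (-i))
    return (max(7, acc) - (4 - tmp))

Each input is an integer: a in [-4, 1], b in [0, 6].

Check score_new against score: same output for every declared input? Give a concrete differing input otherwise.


Behavior is preserved: although min/max/abs usage differs, plus arithmetic usage differs, plus loop structure differs, plus local variable names differ, plus constant usage differs, plus statement counts differ, the outputs never diverge.
Tracing a=-3, b=2: score: tmp := -2 | (max(b, a) == min(tmp, b)): false | tmp := -16 | (not (min(a, 0) == min(b, 7))): true | b := -14 | acc := 0 | iter i=0: | acc := 3 | iter j=0: | acc := 3 | iter j=1: | acc := 3 | iter i=1: | acc := 6 | iter j=0: | acc := 5 | iter j=1: | acc := 4 | result -13 | score_new: tmp := -2 | (max(b, a) == min(tmp, b)): false | val := -4 | tmp := -16 | (not (min(a, 0) == min(b, 7))): true | b := -14 | acc := 0 | acc := 3 | iter j=0: | acc := 3 | iter j=1: | acc := 3 | iter i=1: | acc := 6 | iter j=0: | acc := 5 | iter j=1: | acc := 4 | result -13 — matching result -13.
Sweeping the whole domain (42 inputs) finds no disagreement.
verdict: equivalent


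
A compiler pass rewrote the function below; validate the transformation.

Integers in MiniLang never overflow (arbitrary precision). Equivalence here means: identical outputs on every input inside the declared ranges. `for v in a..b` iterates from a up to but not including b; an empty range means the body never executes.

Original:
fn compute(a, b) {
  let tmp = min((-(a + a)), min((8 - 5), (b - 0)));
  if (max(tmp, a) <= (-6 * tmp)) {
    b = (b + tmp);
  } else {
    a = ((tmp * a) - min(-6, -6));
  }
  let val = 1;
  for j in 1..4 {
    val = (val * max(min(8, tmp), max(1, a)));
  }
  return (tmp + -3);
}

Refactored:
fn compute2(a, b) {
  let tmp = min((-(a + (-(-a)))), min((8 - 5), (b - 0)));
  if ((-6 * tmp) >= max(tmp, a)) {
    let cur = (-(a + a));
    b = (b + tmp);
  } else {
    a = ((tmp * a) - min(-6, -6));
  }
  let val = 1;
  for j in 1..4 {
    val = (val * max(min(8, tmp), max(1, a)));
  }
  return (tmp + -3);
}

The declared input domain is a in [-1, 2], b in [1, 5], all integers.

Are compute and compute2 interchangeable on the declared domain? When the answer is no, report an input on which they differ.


Differences: arithmetic usage differs; and statement counts differ; and local variable names differ; and comparison usage differs — yet all 20 inputs agree.
verdict: equivalent


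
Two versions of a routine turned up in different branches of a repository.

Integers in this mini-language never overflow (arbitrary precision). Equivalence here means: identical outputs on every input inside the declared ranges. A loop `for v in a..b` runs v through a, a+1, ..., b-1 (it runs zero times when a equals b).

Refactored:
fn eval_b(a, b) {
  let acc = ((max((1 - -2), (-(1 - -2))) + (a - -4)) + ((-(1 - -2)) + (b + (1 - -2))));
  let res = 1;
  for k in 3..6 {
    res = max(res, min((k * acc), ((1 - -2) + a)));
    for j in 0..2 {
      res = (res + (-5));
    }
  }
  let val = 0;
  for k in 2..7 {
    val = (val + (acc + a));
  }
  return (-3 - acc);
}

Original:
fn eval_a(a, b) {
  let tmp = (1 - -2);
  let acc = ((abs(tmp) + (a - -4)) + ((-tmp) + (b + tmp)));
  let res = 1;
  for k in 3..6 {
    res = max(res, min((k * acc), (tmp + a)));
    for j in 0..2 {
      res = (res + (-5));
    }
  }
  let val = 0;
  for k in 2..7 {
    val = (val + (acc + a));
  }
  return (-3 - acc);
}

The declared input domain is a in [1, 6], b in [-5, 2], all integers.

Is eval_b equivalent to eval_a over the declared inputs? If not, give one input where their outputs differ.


This is a faithful refactor — constant usage differs, plus local variable names differ, plus min/max/abs usage differs, plus arithmetic usage differs, plus statement counts differ, but the computed results match everywhere.
One worked example (a=1, b=-2) — eval_a: tmp = 3; acc = 6; res = 1; [k=3]; res = 4; [j=0]; res = -1; [j=1]; res = -6; [k=4]; res = 4; [j=0]; res = -1; [j=1]; res = -6; [k=5]; res = 4; [j=0]; res = -1; [j=1]; res = -6; val = 0; [k=2]; val = 7; [k=3]; val = 14; [k=4]; val = 21; [k=5]; val = 28; [k=6]; val = 35; return -9; eval_b: acc = 6; res = 1; [k=3]; res = 4; [j=0]; res = -1; [j=1]; res = -6; [k=4]; res = 4; [j=0]; res = -1; [j=1]; res = -6; [k=5]; res = 4; [j=0]; res = -1; [j=1]; res = -6; val = 0; [k=2]; val = 7; [k=3]; val = 14; [k=4]; val = 21; [k=5]; val = 28; [k=6]; val = 35; return -9; agreement on -9.
Checked all 48 inputs in the declared domain: the outputs agree on every one.
verdict: equivalent


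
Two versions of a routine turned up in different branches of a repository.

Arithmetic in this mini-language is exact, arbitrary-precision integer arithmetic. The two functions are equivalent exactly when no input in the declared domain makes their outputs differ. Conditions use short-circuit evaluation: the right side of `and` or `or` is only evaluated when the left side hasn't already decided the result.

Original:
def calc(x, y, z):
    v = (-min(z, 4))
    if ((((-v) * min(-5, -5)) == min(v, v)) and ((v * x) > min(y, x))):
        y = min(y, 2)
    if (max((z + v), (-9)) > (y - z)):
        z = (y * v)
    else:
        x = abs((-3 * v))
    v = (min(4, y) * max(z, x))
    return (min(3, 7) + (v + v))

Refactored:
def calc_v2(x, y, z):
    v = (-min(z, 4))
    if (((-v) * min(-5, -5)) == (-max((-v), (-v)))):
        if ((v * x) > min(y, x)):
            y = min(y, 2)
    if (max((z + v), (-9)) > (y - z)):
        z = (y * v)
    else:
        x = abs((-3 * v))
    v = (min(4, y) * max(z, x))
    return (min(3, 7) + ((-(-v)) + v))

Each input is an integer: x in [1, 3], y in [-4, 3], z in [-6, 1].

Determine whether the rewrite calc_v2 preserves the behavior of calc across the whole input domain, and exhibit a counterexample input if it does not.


The two versions differ — the changes include statement counts differ; boolean connective usage differs; branching structure differs; min/max/abs usage differs.
Spot check at x=1, y=-4, z=-1 — calc: v becomes 1; next ((((-v) * min(-5, -5)) == min(v, v)) and ((v * x) > min(y, x))) evaluates to false; next (max((z + v), (-9)) > (y - z)) evaluates to true; next z becomes -4; next v becomes -4; next final value -5. calc_v2: v becomes 1; next (((-v) * min(-5, -5)) == (-max((-v), (-v)))) evaluates to false; next (max((z + v), (-9)) > (y - z)) evaluates to true; next z becomes -4; next v becomes -4; next final value -5. Both give -5.
Every one of the 192 inputs gives matching results.
verdict: equivalent


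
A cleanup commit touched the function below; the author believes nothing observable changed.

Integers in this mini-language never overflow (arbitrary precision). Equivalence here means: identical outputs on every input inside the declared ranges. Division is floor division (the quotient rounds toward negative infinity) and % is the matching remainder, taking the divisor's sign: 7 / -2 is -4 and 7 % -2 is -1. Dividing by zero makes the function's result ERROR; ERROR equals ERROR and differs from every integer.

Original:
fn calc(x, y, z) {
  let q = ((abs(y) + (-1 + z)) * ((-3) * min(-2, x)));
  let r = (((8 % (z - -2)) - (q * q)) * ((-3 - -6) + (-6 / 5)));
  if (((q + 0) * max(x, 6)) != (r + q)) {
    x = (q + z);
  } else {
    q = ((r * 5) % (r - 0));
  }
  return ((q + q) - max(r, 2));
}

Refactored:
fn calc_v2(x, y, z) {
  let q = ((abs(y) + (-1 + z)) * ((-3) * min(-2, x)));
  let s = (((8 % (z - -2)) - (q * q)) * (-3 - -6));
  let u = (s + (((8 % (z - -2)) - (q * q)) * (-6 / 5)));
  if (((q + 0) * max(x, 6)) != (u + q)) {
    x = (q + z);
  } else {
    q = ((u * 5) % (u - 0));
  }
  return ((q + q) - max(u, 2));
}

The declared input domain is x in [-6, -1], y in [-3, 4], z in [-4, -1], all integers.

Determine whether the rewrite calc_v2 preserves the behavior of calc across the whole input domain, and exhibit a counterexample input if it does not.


Equivalent — the differences include local variable names differ; statement counts differ; arithmetic usage differs; constant usage differs, yet no declared input distinguishes the two.
As a probe, take x=-2, y=1, z=-4: calc runs q = -24; r = -576; (((q + 0) * max(x, 6)) != (r + q)) -> true; x = -28; return -50; calc_v2 runs q = -24; s = -1728; u = -576; (((q + 0) * max(x, 6)) != (u + q)) -> true; x = -28; return -50; both end at -50.
Every one of the 192 inputs gives matching results.
verdict: equivalent


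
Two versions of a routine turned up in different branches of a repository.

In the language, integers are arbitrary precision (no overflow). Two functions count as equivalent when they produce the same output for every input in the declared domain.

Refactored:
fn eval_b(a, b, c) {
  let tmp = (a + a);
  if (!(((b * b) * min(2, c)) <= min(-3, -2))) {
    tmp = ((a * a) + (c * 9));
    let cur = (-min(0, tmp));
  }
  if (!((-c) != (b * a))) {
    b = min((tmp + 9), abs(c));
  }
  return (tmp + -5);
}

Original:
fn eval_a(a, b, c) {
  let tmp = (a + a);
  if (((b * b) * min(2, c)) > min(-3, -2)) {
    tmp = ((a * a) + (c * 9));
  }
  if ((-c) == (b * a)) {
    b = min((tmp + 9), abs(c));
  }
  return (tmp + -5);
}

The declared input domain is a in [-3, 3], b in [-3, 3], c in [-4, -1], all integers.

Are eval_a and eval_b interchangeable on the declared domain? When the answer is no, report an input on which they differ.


Changes here: local variable names differ; and min/max/abs usage differs; and boolean connective usage differs; and comparison usage differs; and constant usage differs; and statement counts differ; the full 196-point sweep finds no disagreement.
verdict: equivalent


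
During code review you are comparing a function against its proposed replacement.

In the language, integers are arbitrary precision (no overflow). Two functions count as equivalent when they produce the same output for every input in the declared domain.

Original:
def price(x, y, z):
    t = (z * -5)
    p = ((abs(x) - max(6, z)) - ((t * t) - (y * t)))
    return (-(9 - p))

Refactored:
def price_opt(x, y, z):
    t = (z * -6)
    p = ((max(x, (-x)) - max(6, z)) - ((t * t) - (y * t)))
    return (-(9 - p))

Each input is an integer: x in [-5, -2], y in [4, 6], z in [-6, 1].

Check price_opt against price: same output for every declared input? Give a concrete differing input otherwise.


There is a counterexample at x=-5, y=4, z=-6: -790 on one side, -1162 on the other.
price: t := 30 | p := -781 | result -790
price_opt: t := 36 | p := -1153 | result -1162
verdict: not equivalent; witness: x=-5, y=4, z=-6


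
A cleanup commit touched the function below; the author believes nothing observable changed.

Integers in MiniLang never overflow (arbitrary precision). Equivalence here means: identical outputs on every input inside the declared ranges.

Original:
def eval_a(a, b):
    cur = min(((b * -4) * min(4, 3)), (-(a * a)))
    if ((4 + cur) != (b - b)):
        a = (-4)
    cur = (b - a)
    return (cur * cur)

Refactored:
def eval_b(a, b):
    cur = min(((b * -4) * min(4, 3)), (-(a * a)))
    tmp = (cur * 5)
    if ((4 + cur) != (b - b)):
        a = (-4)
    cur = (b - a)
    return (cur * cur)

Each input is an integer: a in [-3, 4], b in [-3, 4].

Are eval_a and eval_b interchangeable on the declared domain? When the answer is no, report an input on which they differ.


Reading the diff, among the changes: arithmetic usage differs; also statement counts differ; also constant usage differs; also local variable names differ.
Tracing a=-3, b=1: eval_a: cur=-12, then ((4 + cur) != (b - b)) is true, then a=-4, then cur=5, then returns 25 | eval_b: cur=-12, then tmp=-60, then ((4 + cur) != (b - b)) is true, then a=-4, then cur=5, then returns 25 — matching result 25.
Every one of the 64 inputs gives matching results.
verdict: equivalent


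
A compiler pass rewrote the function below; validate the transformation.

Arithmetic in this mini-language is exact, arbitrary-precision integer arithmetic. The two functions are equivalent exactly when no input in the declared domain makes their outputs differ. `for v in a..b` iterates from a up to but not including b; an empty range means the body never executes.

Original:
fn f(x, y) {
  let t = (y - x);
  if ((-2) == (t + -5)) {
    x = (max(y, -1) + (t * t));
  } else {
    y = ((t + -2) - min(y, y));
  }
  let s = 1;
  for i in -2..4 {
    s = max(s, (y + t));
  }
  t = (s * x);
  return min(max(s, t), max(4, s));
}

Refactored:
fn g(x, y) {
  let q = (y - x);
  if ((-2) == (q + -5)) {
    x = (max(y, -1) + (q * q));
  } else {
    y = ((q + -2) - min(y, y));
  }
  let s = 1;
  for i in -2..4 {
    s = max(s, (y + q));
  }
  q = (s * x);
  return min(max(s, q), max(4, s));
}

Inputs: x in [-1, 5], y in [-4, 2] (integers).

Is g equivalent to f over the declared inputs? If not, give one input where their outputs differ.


Comparing the listings, the differences include: local variable names differ.
Tracing x=3, y=0: f: t := -3 | ((-2) == (t + -5)): false | y := -5 | s := 1 | iter i=-2: | s := 1 | iter i=-1: | s := 1 | iter i=0: | s := 1 | iter i=1: | s := 1 | iter i=2: | s := 1 | iter i=3: | s := 1 | t := 3 | result 3 | g: q := -3 | ((-2) == (q + -5)): false | y := -5 | s := 1 | iter i=-2: | s := 1 | iter i=-1: | s := 1 | iter i=0: | s := 1 | iter i=1: | s := 1 | iter i=2: | s := 1 | iter i=3: | s := 1 | q := 3 | result 3 — matching result 3.
Across all 49 domain points the two functions coincide.
verdict: equivalent


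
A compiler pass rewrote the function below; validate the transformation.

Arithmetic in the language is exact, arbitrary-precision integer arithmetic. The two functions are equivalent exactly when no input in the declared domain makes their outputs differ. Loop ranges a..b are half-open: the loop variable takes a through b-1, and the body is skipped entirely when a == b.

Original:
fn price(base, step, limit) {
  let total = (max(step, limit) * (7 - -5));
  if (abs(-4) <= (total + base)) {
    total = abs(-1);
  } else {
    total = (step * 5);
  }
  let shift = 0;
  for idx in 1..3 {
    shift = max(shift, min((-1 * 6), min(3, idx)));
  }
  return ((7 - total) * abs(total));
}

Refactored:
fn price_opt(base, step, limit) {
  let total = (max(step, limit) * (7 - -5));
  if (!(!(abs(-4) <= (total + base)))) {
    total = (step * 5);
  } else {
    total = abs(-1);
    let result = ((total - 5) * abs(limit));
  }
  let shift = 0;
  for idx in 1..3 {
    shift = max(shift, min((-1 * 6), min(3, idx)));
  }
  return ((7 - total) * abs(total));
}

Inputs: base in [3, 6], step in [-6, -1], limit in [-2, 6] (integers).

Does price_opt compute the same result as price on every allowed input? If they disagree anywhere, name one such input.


The rewrite breaks on base=3, step=-6, limit=-2, where the results are 1110 and 6.
price: total=-24, then (abs(-4) <= (total + base)) is false, then total=-30, then shift=0, then (idx=1), then shift=0, then (idx=2), then shift=0, then returns 1110
price_opt: total=-24, then (!(!(abs(-4) <= (total + base)))) is false, then total=1, then result=-8, then shift=0, then (idx=1), then shift=0, then (idx=2), then shift=0, then returns 6
verdict: not equivalent; witness: base=3, step=-6, limit=-2


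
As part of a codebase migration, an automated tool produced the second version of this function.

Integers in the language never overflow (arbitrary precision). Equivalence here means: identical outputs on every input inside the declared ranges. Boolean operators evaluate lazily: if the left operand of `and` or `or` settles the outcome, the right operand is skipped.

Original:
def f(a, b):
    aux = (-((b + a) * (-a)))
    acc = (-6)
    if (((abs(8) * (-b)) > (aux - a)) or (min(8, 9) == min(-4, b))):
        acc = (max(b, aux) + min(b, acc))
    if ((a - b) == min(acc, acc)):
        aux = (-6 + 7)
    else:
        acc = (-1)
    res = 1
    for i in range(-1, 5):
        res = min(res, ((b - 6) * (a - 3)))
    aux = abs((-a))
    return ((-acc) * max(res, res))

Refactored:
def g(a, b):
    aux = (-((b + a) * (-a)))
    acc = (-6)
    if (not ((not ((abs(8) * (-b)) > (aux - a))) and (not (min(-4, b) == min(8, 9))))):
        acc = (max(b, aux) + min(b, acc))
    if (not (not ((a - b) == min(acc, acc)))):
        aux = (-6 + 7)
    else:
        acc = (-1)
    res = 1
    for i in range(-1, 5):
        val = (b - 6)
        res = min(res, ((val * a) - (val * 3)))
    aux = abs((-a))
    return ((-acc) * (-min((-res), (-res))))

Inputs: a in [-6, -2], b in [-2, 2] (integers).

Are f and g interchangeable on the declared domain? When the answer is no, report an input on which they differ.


The two are interchangeable: statement counts differ, plus min/max/abs usage differs, plus boolean connective usage differs, plus arithmetic usage differs, plus local variable names differ, and every declared input agrees.
Tracing a=-4, b=0: f: aux becomes 16; next acc becomes -6; next (((abs(8) * (-b)) > (aux - a)) or (min(8, 9) == min(-4, b))) evaluates to false; next ((a - b) == min(acc, acc)) evaluates to false; next acc becomes -1; next res becomes 1; next at i=-1:; next res becomes 1; next at i=0:; next res becomes 1; next at i=1:; next res becomes 1; next at i=2:; next res becomes 1; next at i=3:; next res becomes 1; next at i=4:; next res becomes 1; next aux becomes 4; next final value 1 | g: aux becomes 16; next acc becomes -6; next (not ((not ((abs(8) * (-b)) > (aux - a))) and (not (min(-4, b) == min(8, 9))))) evaluates to false; next (not (not ((a - b) == min(acc, acc)))) evaluates to false; next acc becomes -1; next res becomes 1; next at i=-1:; next val becomes -6; next res becomes 1; next at i=0:; next val becomes -6; next res becomes 1; next at i=1:; next val becomes -6; next res becomes 1; next at i=2:; next val becomes -6; next res becomes 1; next at i=3:; next val becomes -6; next res becomes 1; next at i=4:; next val becomes -6; next res becomes 1; next aux becomes 4; next final value 1 — matching result 1.
Every one of the 25 inputs gives matching results.
verdict: equivalent


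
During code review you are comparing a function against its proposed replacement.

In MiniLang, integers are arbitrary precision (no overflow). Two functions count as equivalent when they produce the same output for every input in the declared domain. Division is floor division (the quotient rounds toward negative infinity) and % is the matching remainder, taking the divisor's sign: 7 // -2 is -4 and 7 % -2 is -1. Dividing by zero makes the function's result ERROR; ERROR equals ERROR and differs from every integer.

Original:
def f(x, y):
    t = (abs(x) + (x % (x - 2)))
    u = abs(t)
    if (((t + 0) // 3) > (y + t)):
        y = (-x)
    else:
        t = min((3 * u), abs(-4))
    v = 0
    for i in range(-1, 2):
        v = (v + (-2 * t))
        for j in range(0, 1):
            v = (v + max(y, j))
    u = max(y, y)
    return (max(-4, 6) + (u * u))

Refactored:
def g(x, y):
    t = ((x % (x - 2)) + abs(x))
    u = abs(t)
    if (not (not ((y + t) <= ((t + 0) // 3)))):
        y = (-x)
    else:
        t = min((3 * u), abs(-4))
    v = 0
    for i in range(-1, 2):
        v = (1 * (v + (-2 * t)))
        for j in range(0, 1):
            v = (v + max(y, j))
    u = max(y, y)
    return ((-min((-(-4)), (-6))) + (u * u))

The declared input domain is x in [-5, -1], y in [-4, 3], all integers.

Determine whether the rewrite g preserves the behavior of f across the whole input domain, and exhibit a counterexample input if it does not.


The rewrite breaks on x=-5, y=0, where the results are 6 and 31.
f: t := 0 | u := 0 | (((t + 0) // 3) > (y + t)): false | t := 0 | v := 0 | iter i=-1: | v := 0 | iter j=0: | v := 0 | iter i=0: | v := 0 | iter j=0: | v := 0 | iter i=1: | v := 0 | iter j=0: | v := 0 | u := 0 | result 6
g: t := 0 | u := 0 | (not (not ((y + t) <= ((t + 0) // 3)))): true | y := 5 | v := 0 | iter i=-1: | v := 0 | iter j=0: | v := 5 | iter i=0: | v := 5 | iter j=0: | v := 10 | iter i=1: | v := 10 | iter j=0: | v := 15 | u := 5 | result 31
verdict: not equivalent; witness: x=-5, y=0


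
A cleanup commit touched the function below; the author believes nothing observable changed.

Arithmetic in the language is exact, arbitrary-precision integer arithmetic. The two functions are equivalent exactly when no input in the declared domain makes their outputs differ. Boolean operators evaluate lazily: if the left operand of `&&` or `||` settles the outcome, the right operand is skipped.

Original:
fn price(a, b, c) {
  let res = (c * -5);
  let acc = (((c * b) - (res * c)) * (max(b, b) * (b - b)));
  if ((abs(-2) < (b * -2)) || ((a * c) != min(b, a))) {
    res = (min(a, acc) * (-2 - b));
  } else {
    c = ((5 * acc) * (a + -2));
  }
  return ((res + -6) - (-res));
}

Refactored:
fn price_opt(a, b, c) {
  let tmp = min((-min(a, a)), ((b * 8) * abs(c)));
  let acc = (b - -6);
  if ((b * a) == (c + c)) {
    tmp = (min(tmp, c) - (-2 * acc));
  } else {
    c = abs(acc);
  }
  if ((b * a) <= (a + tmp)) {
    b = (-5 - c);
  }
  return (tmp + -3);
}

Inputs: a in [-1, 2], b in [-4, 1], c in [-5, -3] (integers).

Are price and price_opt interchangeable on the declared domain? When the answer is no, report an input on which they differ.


Take a=-1, b=-4, c=-5.
price: res becomes 25; next acc becomes 0; next ((abs(-2) < (b * -2)) || ((a * c) != min(b, a))) evaluates to true; next res becomes -2; next final value -10
price_opt: tmp becomes -160; next acc becomes 2; next ((b * a) == (c + c)) evaluates to false; next c becomes 2; next ((b * a) <= (a + tmp)) evaluates to false; next final value -163
-10 against -163: the behavior changed.
verdict: not equivalent; witness: a=-1, b=-4, c=-5
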